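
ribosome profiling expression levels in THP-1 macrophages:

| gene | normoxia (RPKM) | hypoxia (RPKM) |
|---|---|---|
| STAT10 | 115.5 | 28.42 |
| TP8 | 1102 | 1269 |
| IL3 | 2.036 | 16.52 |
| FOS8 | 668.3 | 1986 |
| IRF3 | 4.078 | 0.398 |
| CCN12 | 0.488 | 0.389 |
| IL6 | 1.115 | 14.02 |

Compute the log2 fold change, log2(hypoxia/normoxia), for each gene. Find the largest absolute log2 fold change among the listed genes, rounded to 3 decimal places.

log2(28.42/115.5) = -2.023  (STAT10)
log2(1269/1102) = 0.204  (TP8)
log2(16.52/2.036) = 3.020  (IL3)
log2(1986/668.3) = 1.571  (FOS8)
log2(0.398/4.078) = -3.357  (IRF3)
log2(0.389/0.488) = -0.327  (CCN12)
log2(14.02/1.115) = 3.652  (IL6)
The largest magnitude belongs to IL6.

3.652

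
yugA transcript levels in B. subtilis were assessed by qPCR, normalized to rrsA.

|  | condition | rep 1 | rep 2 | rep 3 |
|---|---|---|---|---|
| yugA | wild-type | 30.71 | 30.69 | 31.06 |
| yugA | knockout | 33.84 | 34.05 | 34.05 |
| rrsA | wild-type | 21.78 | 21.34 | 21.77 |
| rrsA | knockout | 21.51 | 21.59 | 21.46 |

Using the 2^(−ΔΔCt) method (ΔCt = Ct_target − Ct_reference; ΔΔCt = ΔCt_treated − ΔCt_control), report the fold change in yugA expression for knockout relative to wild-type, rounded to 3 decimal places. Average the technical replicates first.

0.104

Mean Ct: yugA wild-type 30.820; yugA knockout 33.980; rrsA wild-type 21.630; rrsA knockout 21.520
ΔCt(wild-type) = 30.820 − 21.630 = 9.190
ΔCt(knockout) = 33.980 − 21.520 = 12.460
ΔΔCt = 12.460 − 9.190 = 3.270
Fold change = 2^(−3.270) = 0.1037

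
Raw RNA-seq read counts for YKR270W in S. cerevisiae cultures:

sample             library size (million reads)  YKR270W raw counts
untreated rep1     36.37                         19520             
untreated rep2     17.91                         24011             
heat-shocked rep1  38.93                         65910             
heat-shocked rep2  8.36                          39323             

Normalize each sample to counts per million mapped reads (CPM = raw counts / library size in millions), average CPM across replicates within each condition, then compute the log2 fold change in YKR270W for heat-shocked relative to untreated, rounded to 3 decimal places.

CPM(untreated rep1) = 19520 / 36.37 = 536.7061
CPM(untreated rep2) = 24011 / 17.91 = 1340.6477
CPM(heat-shocked rep1) = 65910 / 38.93 = 1693.0388
CPM(heat-shocked rep2) = 39323 / 8.36 = 4703.7081
mean CPM(untreated) = 938.6769; mean CPM(heat-shocked) = 3198.3735
Fold change = 3198.3735 / 938.6769 = 3.40732
log2(3.40732) = 1.7686

1.769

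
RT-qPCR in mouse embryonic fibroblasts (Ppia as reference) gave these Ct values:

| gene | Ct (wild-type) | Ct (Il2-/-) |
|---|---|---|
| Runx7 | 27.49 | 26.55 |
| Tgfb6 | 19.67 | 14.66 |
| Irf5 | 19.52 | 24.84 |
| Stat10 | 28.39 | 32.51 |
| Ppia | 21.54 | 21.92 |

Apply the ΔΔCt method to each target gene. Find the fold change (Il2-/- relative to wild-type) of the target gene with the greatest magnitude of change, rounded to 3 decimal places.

Runx7: ΔΔCt = (26.55−21.92) − (27.49−21.54) = 4.63 − 5.95 = -1.32; fold change = 2^1.32 = 2.497
Tgfb6: ΔΔCt = (14.66−21.92) − (19.67−21.54) = -7.26 − (-1.87) = -5.39; fold change = 2^5.39 = 41.933
Irf5: ΔΔCt = (24.84−21.92) − (19.52−21.54) = 2.92 − (-2.02) = 4.94; fold change = 2^-4.94 = 0.033
Stat10: ΔΔCt = (32.51−21.92) − (28.39−21.54) = 10.59 − 6.85 = 3.74; fold change = 2^-3.74 = 0.075
Tgfb6 has the largest |ΔΔCt| = 5.39.

41.933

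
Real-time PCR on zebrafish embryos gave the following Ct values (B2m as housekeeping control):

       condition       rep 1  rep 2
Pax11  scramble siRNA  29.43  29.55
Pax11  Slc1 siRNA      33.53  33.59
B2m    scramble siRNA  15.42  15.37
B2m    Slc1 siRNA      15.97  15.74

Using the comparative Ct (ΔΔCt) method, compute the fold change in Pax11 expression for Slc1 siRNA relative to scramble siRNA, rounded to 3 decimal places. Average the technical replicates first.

0.082

Mean Ct: Pax11 scramble siRNA 29.490; Pax11 Slc1 siRNA 33.560; B2m scramble siRNA 15.395; B2m Slc1 siRNA 15.855
ΔCt(scramble siRNA) = 29.490 − 15.395 = 14.095
ΔCt(Slc1 siRNA) = 33.560 − 15.855 = 17.705
ΔΔCt = 17.705 − 14.095 = 3.610
Fold change = 2^(−3.610) = 0.0819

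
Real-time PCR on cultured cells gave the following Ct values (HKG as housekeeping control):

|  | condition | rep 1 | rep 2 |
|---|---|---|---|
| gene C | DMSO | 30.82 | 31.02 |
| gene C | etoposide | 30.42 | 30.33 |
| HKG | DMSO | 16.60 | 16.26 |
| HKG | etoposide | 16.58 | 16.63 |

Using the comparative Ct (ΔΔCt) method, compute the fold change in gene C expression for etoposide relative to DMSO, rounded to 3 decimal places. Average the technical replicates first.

Mean Ct: gene C DMSO 30.920; gene C etoposide 30.375; HKG DMSO 16.430; HKG etoposide 16.605
ΔCt(DMSO) = 30.920 − 16.430 = 14.490
ΔCt(etoposide) = 30.375 − 16.605 = 13.770
ΔΔCt = 13.770 − 14.490 = -0.720
Fold change = 2^(−(-0.720)) = 2^0.720 = 1.6472

1.647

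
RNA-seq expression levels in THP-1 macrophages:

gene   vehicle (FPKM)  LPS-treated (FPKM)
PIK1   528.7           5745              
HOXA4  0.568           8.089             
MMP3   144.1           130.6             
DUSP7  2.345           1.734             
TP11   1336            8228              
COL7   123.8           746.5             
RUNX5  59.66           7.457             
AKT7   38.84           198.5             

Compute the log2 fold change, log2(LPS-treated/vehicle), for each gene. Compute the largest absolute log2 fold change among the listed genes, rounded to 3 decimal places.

log2(5745/528.7) = 3.442  (PIK1)
log2(8.089/0.568) = 3.832  (HOXA4)
log2(130.6/144.1) = -0.142  (MMP3)
log2(1.734/2.345) = -0.435  (DUSP7)
log2(8228/1336) = 2.623  (TP11)
log2(746.5/123.8) = 2.592  (COL7)
log2(7.457/59.66) = -3.000  (RUNX5)
log2(198.5/38.84) = 2.354  (AKT7)
The largest magnitude belongs to HOXA4.

3.832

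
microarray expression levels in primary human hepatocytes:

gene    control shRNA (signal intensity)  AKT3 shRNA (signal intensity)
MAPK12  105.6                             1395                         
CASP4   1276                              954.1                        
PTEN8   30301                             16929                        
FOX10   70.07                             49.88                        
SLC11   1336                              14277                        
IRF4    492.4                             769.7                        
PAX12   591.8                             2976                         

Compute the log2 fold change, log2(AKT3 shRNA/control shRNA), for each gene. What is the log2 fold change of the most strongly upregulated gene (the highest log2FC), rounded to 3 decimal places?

log2(1395/105.6) = 3.724  (MAPK12)
log2(954.1/1276) = -0.419  (CASP4)
log2(16929/30301) = -0.840  (PTEN8)
log2(49.88/70.07) = -0.490  (FOX10)
log2(14277/1336) = 3.418  (SLC11)
log2(769.7/492.4) = 0.644  (IRF4)
log2(2976/591.8) = 2.330  (PAX12)
MAPK12 is most strongly upregulated.

3.724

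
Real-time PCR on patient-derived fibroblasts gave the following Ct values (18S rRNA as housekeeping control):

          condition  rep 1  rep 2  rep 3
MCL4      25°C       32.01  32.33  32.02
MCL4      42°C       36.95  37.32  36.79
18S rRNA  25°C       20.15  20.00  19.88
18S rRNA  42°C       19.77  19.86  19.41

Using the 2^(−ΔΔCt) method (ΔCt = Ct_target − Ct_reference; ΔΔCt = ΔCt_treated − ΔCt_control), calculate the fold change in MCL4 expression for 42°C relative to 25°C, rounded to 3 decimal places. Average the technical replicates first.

Mean Ct: MCL4 25°C 32.120; MCL4 42°C 37.020; 18S rRNA 25°C 20.010; 18S rRNA 42°C 19.680
ΔCt(25°C) = 32.120 − 20.010 = 12.110
ΔCt(42°C) = 37.020 − 19.680 = 17.340
ΔΔCt = 17.340 − 12.110 = 5.230
Fold change = 2^(−5.230) = 0.0266

0.027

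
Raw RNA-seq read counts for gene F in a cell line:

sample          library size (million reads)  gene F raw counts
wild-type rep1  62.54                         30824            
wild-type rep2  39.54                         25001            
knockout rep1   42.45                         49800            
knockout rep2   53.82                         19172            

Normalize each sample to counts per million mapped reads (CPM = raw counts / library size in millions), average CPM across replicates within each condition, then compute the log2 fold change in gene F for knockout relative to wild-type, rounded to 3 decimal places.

0.443

CPM(wild-type rep1) = 30824 / 62.54 = 492.8686
CPM(wild-type rep2) = 25001 / 39.54 = 632.2964
CPM(knockout rep1) = 49800 / 42.45 = 1173.1449
CPM(knockout rep2) = 19172 / 53.82 = 356.2245
mean CPM(wild-type) = 562.5825; mean CPM(knockout) = 764.6847
Fold change = 764.6847 / 562.5825 = 1.35924
log2(1.35924) = 0.4428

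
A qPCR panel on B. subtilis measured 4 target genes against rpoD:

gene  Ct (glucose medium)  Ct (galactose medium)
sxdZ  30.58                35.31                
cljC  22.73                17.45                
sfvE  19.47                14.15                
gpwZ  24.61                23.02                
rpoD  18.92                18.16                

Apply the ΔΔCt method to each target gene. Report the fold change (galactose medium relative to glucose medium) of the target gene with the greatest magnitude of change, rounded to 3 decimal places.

0.022

sxdZ: ΔΔCt = (35.31−18.16) − (30.58−18.92) = 17.15 − 11.66 = 5.49; fold change = 2^-5.49 = 0.022
cljC: ΔΔCt = (17.45−18.16) − (22.73−18.92) = -0.71 − 3.81 = -4.52; fold change = 2^4.52 = 22.943
sfvE: ΔΔCt = (14.15−18.16) − (19.47−18.92) = -4.01 − 0.55 = -4.56; fold change = 2^4.56 = 23.588
gpwZ: ΔΔCt = (23.02−18.16) − (24.61−18.92) = 4.86 − 5.69 = -0.83; fold change = 2^0.83 = 1.778
sxdZ has the largest |ΔΔCt| = 5.49.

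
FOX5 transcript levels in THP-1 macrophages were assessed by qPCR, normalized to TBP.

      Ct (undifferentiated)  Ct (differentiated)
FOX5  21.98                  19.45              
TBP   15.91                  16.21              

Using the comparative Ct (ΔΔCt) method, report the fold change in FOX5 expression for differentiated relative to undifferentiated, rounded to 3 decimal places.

ΔCt(undifferentiated) = 21.980 − 15.910 = 6.070
ΔCt(differentiated) = 19.450 − 16.210 = 3.240
ΔΔCt = 3.240 − 6.070 = -2.830
Fold change = 2^(−(-2.830)) = 2^2.830 = 7.1107

7.111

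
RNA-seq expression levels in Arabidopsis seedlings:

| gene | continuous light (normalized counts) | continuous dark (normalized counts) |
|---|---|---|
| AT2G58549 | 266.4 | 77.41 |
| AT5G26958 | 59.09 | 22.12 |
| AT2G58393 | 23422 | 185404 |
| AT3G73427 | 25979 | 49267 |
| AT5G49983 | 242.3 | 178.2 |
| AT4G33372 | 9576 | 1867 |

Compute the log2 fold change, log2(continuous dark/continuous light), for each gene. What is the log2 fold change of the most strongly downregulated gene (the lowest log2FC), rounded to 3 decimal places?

log2(77.41/266.4) = -1.783  (AT2G58549)
log2(22.12/59.09) = -1.418  (AT5G26958)
log2(185404/23422) = 2.985  (AT2G58393)
log2(49267/25979) = 0.923  (AT3G73427)
log2(178.2/242.3) = -0.443  (AT5G49983)
log2(1867/9576) = -2.359  (AT4G33372)
AT4G33372 is most strongly downregulated.

-2.359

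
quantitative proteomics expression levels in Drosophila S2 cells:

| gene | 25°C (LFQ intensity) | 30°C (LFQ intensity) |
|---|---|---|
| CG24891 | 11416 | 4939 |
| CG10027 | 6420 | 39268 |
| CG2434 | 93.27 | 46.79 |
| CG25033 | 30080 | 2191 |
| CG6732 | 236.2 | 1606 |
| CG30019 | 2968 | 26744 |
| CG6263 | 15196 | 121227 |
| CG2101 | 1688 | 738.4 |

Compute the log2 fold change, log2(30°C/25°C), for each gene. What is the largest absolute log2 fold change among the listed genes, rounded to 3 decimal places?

log2(4939/11416) = -1.209  (CG24891)
log2(39268/6420) = 2.613  (CG10027)
log2(46.79/93.27) = -0.995  (CG2434)
log2(2191/30080) = -3.779  (CG25033)
log2(1606/236.2) = 2.765  (CG6732)
log2(26744/2968) = 3.172  (CG30019)
log2(121227/15196) = 2.996  (CG6263)
log2(738.4/1688) = -1.193  (CG2101)
The largest magnitude belongs to CG25033.

3.779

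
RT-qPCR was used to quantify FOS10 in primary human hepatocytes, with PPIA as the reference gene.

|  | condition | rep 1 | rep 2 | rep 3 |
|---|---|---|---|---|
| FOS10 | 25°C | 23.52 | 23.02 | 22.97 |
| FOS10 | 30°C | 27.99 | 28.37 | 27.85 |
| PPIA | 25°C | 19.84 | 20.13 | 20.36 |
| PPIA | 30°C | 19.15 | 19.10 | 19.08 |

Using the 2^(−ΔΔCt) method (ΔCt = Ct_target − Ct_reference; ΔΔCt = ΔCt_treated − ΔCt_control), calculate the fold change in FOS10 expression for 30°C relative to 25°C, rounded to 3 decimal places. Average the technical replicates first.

Mean Ct: FOS10 25°C 23.170; FOS10 30°C 28.070; PPIA 25°C 20.110; PPIA 30°C 19.110
ΔCt(25°C) = 23.170 − 20.110 = 3.060
ΔCt(30°C) = 28.070 − 19.110 = 8.960
ΔΔCt = 8.960 − 3.060 = 5.900
Fold change = 2^(−5.900) = 0.0167

0.017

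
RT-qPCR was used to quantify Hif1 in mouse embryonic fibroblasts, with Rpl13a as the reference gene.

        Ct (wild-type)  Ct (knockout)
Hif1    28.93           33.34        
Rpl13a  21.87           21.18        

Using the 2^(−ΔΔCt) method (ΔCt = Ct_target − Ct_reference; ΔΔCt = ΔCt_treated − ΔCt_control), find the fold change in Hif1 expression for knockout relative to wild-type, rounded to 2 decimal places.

0.03

ΔCt(wild-type) = 28.930 − 21.870 = 7.060
ΔCt(knockout) = 33.340 − 21.180 = 12.160
ΔΔCt = 12.160 − 7.060 = 5.100
Fold change = 2^(−5.100) = 0.029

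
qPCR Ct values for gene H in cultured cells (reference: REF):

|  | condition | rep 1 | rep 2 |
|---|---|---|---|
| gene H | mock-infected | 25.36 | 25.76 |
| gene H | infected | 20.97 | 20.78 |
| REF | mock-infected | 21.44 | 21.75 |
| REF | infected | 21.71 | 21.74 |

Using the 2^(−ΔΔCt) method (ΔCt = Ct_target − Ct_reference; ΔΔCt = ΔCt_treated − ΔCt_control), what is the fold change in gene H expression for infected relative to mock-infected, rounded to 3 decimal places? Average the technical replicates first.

28.149

Mean Ct: gene H mock-infected 25.560; gene H infected 20.875; REF mock-infected 21.595; REF infected 21.725
ΔCt(mock-infected) = 25.560 − 21.595 = 3.965
ΔCt(infected) = 20.875 − 21.725 = -0.850
ΔΔCt = -0.850 − 3.965 = -4.815
Fold change = 2^(−(-4.815)) = 2^4.815 = 28.1488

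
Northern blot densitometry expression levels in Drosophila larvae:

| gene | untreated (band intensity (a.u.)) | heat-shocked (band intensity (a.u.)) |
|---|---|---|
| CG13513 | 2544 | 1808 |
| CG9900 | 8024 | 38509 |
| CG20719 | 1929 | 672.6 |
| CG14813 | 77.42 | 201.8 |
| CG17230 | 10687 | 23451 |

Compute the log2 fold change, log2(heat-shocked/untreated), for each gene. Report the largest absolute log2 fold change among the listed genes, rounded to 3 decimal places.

2.263

log2(1808/2544) = -0.493  (CG13513)
log2(38509/8024) = 2.263  (CG9900)
log2(672.6/1929) = -1.520  (CG20719)
log2(201.8/77.42) = 1.382  (CG14813)
log2(23451/10687) = 1.134  (CG17230)
The largest magnitude belongs to CG9900.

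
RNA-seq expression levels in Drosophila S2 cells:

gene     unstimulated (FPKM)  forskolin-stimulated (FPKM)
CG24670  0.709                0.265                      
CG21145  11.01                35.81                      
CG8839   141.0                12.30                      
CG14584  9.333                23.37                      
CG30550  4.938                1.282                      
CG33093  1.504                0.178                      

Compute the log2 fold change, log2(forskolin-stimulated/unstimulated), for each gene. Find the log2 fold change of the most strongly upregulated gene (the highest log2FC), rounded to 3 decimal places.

log2(0.265/0.709) = -1.420  (CG24670)
log2(35.81/11.01) = 1.702  (CG21145)
log2(12.30/141.0) = -3.519  (CG8839)
log2(23.37/9.333) = 1.324  (CG14584)
log2(1.282/4.938) = -1.946  (CG30550)
log2(0.178/1.504) = -3.079  (CG33093)
CG21145 is most strongly upregulated.

1.702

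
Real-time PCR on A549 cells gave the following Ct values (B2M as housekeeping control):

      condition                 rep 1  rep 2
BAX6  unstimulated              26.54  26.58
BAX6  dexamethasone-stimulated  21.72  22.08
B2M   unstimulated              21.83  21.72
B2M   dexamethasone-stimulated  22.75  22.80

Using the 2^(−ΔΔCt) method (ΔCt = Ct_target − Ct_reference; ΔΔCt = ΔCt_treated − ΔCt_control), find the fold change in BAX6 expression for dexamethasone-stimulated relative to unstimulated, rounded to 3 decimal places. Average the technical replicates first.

50.563

Mean Ct: BAX6 unstimulated 26.560; BAX6 dexamethasone-stimulated 21.900; B2M unstimulated 21.775; B2M dexamethasone-stimulated 22.775
ΔCt(unstimulated) = 26.560 − 21.775 = 4.785
ΔCt(dexamethasone-stimulated) = 21.900 − 22.775 = -0.875
ΔΔCt = -0.875 − 4.785 = -5.660
Fold change = 2^(−(-5.660)) = 2^5.660 = 50.5626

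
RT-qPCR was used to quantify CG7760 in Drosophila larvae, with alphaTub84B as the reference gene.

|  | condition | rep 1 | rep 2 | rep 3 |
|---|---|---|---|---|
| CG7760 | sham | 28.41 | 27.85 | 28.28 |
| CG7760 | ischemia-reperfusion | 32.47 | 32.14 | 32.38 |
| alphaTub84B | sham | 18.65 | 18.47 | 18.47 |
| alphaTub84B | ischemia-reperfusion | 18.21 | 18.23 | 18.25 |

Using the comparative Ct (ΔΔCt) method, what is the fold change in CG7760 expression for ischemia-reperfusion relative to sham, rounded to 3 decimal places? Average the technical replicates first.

0.046

Mean Ct: CG7760 sham 28.180; CG7760 ischemia-reperfusion 32.330; alphaTub84B sham 18.530; alphaTub84B ischemia-reperfusion 18.230
ΔCt(sham) = 28.180 − 18.530 = 9.650
ΔCt(ischemia-reperfusion) = 32.330 − 18.230 = 14.100
ΔΔCt = 14.100 − 9.650 = 4.450
Fold change = 2^(−4.450) = 0.0458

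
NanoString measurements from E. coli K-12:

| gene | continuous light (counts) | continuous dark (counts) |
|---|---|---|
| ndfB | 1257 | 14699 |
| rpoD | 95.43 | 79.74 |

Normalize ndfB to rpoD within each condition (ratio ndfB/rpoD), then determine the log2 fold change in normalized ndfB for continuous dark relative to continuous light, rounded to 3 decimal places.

ndfB/rpoD (continuous light) = 1257 / 95.43 = 13.172
ndfB/rpoD (continuous dark) = 14699 / 79.74 = 184.34
Fold change = 184.34 / 13.172 = 13.9946
log2(13.9946) = 3.8068

3.807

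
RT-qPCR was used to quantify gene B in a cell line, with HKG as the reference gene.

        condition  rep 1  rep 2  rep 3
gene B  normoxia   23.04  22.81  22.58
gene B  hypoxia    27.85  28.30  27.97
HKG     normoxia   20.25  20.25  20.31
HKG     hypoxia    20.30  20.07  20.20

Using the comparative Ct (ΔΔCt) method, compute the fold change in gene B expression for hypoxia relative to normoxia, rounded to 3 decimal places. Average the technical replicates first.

0.025

Mean Ct: gene B normoxia 22.810; gene B hypoxia 28.040; HKG normoxia 20.270; HKG hypoxia 20.190
ΔCt(normoxia) = 22.810 − 20.270 = 2.540
ΔCt(hypoxia) = 28.040 − 20.190 = 7.850
ΔΔCt = 7.850 − 2.540 = 5.310
Fold change = 2^(−5.310) = 0.0252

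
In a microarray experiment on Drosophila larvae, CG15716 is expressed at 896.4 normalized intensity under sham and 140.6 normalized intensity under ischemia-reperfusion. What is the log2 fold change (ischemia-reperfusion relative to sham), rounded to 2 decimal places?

-2.67

Fold change = 140.6 / 896.4 = 0.1568
log2(0.1568) = -2.673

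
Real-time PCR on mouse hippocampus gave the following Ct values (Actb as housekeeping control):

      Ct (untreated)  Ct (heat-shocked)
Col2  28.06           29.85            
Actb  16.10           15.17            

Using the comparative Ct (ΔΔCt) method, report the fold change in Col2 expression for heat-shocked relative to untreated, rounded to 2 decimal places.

ΔCt(untreated) = 28.060 − 16.100 = 11.960
ΔCt(heat-shocked) = 29.850 − 15.170 = 14.680
ΔΔCt = 14.680 − 11.960 = 2.720
Fold change = 2^(−2.720) = 0.152

0.15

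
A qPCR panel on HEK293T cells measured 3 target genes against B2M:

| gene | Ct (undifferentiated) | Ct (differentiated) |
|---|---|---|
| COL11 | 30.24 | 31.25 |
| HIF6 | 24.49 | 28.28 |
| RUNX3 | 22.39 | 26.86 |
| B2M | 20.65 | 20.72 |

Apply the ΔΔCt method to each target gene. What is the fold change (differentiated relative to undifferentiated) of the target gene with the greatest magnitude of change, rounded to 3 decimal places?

COL11: ΔΔCt = (31.25−20.72) − (30.24−20.65) = 10.53 − 9.59 = 0.94; fold change = 2^-0.94 = 0.521
HIF6: ΔΔCt = (28.28−20.72) − (24.49−20.65) = 7.56 − 3.84 = 3.72; fold change = 2^-3.72 = 0.076
RUNX3: ΔΔCt = (26.86−20.72) − (22.39−20.65) = 6.14 − 1.74 = 4.40; fold change = 2^-4.40 = 0.047
RUNX3 has the largest |ΔΔCt| = 4.40.

0.047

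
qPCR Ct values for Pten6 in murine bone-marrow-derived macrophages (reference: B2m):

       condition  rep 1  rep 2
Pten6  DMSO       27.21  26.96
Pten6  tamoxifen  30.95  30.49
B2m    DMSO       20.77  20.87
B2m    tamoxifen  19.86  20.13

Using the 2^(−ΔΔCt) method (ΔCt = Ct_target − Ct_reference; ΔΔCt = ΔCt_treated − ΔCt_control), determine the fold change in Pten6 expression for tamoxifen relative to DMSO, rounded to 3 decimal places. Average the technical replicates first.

Mean Ct: Pten6 DMSO 27.085; Pten6 tamoxifen 30.720; B2m DMSO 20.820; B2m tamoxifen 19.995
ΔCt(DMSO) = 27.085 − 20.820 = 6.265
ΔCt(tamoxifen) = 30.720 − 19.995 = 10.725
ΔΔCt = 10.725 − 6.265 = 4.460
Fold change = 2^(−4.460) = 0.0454

0.045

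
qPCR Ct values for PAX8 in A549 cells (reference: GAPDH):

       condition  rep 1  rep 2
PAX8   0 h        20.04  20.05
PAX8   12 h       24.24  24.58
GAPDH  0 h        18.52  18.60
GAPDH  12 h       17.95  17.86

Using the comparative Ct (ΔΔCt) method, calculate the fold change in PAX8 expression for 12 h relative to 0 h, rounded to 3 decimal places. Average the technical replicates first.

Mean Ct: PAX8 0 h 20.045; PAX8 12 h 24.410; GAPDH 0 h 18.560; GAPDH 12 h 17.905
ΔCt(0 h) = 20.045 − 18.560 = 1.485
ΔCt(12 h) = 24.410 − 17.905 = 6.505
ΔΔCt = 6.505 − 1.485 = 5.020
Fold change = 2^(−5.020) = 0.0308

0.031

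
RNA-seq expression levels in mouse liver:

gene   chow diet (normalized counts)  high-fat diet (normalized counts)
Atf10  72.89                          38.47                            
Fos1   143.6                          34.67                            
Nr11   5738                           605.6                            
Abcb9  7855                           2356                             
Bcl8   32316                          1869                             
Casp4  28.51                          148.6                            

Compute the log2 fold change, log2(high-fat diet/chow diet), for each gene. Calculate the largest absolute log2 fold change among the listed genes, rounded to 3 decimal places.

4.112

log2(38.47/72.89) = -0.922  (Atf10)
log2(34.67/143.6) = -2.050  (Fos1)
log2(605.6/5738) = -3.244  (Nr11)
log2(2356/7855) = -1.737  (Abcb9)
log2(1869/32316) = -4.112  (Bcl8)
log2(148.6/28.51) = 2.382  (Casp4)
The largest magnitude belongs to Bcl8.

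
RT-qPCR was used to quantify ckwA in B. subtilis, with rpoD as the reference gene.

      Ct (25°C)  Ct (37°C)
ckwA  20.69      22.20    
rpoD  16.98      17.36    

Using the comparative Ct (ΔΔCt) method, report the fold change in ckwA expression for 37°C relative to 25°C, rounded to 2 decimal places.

ΔCt(25°C) = 20.690 − 16.980 = 3.710
ΔCt(37°C) = 22.200 − 17.360 = 4.840
ΔΔCt = 4.840 − 3.710 = 1.130
Fold change = 2^(−1.130) = 0.457

0.46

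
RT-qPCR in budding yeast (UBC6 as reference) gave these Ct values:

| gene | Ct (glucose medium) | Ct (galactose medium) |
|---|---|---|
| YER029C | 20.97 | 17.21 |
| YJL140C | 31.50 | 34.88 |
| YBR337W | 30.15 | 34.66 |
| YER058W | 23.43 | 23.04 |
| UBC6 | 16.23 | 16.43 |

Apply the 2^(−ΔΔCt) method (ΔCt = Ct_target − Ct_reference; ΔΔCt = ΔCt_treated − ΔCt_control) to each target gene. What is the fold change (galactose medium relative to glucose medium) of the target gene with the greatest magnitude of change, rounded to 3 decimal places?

YER029C: ΔΔCt = (17.21−16.43) − (20.97−16.23) = 0.78 − 4.74 = -3.96; fold change = 2^3.96 = 15.562
YJL140C: ΔΔCt = (34.88−16.43) − (31.50−16.23) = 18.45 − 15.27 = 3.18; fold change = 2^-3.18 = 0.110
YBR337W: ΔΔCt = (34.66−16.43) − (30.15−16.23) = 18.23 − 13.92 = 4.31; fold change = 2^-4.31 = 0.050
YER058W: ΔΔCt = (23.04−16.43) − (23.43−16.23) = 6.61 − 7.20 = -0.59; fold change = 2^0.59 = 1.505
YBR337W has the largest |ΔΔCt| = 4.31.

0.050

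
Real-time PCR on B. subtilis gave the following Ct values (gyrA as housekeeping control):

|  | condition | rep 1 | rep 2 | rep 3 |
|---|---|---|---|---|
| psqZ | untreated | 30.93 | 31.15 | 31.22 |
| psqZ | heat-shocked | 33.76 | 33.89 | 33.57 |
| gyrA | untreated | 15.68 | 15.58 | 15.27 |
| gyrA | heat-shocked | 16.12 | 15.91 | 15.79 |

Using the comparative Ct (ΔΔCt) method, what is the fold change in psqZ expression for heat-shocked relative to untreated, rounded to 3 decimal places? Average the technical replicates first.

Mean Ct: psqZ untreated 31.100; psqZ heat-shocked 33.740; gyrA untreated 15.510; gyrA heat-shocked 15.940
ΔCt(untreated) = 31.100 − 15.510 = 15.590
ΔCt(heat-shocked) = 33.740 − 15.940 = 17.800
ΔΔCt = 17.800 − 15.590 = 2.210
Fold change = 2^(−2.210) = 0.2161

0.216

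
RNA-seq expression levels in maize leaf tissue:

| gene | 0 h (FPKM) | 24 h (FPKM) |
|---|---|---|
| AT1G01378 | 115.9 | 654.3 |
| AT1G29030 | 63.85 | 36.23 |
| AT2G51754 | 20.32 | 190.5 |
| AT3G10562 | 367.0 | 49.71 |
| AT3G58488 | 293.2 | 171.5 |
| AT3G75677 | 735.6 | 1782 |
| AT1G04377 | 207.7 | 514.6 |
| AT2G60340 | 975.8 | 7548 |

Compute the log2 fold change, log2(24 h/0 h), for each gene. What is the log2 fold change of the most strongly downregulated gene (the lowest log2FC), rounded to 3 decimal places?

-2.884

log2(654.3/115.9) = 2.497  (AT1G01378)
log2(36.23/63.85) = -0.818  (AT1G29030)
log2(190.5/20.32) = 3.229  (AT2G51754)
log2(49.71/367.0) = -2.884  (AT3G10562)
log2(171.5/293.2) = -0.774  (AT3G58488)
log2(1782/735.6) = 1.277  (AT3G75677)
log2(514.6/207.7) = 1.309  (AT1G04377)
log2(7548/975.8) = 2.951  (AT2G60340)
AT3G10562 is most strongly downregulated.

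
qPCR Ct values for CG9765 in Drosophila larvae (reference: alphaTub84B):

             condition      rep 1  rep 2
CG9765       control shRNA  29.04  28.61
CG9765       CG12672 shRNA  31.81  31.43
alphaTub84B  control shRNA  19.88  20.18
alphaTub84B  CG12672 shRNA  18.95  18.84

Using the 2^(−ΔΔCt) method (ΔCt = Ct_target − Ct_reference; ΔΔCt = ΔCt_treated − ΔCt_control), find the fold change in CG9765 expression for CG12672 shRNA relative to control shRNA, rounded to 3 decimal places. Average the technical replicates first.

Mean Ct: CG9765 control shRNA 28.825; CG9765 CG12672 shRNA 31.620; alphaTub84B control shRNA 20.030; alphaTub84B CG12672 shRNA 18.895
ΔCt(control shRNA) = 28.825 − 20.030 = 8.795
ΔCt(CG12672 shRNA) = 31.620 − 18.895 = 12.725
ΔΔCt = 12.725 − 8.795 = 3.930
Fold change = 2^(−3.930) = 0.0656

0.066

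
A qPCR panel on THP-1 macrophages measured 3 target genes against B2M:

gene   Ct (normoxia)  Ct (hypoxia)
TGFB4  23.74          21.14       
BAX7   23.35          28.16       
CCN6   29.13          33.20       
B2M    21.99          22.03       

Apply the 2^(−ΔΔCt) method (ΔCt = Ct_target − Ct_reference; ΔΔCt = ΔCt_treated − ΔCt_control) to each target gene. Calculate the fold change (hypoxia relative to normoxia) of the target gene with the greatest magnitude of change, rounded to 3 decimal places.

0.037

TGFB4: ΔΔCt = (21.14−22.03) − (23.74−21.99) = -0.89 − 1.75 = -2.64; fold change = 2^2.64 = 6.233
BAX7: ΔΔCt = (28.16−22.03) − (23.35−21.99) = 6.13 − 1.36 = 4.77; fold change = 2^-4.77 = 0.037
CCN6: ΔΔCt = (33.20−22.03) − (29.13−21.99) = 11.17 − 7.14 = 4.03; fold change = 2^-4.03 = 0.061
BAX7 has the largest |ΔΔCt| = 4.77.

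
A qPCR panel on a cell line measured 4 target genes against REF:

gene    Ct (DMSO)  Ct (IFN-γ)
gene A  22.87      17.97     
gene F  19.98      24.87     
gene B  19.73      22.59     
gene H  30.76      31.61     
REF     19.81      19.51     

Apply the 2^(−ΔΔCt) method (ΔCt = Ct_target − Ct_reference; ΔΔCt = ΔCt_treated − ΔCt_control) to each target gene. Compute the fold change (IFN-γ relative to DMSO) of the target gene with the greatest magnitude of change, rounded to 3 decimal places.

0.027

gene A: ΔΔCt = (17.97−19.51) − (22.87−19.81) = -1.54 − 3.06 = -4.60; fold change = 2^4.60 = 24.251
gene F: ΔΔCt = (24.87−19.51) − (19.98−19.81) = 5.36 − 0.17 = 5.19; fold change = 2^-5.19 = 0.027
gene B: ΔΔCt = (22.59−19.51) − (19.73−19.81) = 3.08 − (-0.08) = 3.16; fold change = 2^-3.16 = 0.112
gene H: ΔΔCt = (31.61−19.51) − (30.76−19.81) = 12.10 − 10.95 = 1.15; fold change = 2^-1.15 = 0.451
gene F has the largest |ΔΔCt| = 5.19.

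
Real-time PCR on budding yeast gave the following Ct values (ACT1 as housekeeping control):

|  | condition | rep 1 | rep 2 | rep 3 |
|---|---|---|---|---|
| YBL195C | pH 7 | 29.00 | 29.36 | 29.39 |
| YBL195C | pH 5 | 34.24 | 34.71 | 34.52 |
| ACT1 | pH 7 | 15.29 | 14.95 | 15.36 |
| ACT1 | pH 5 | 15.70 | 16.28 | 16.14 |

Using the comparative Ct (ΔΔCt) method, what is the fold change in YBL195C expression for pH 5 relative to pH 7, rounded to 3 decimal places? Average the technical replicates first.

0.047

Mean Ct: YBL195C pH 7 29.250; YBL195C pH 5 34.490; ACT1 pH 7 15.200; ACT1 pH 5 16.040
ΔCt(pH 7) = 29.250 − 15.200 = 14.050
ΔCt(pH 5) = 34.490 − 16.040 = 18.450
ΔΔCt = 18.450 − 14.050 = 4.400
Fold change = 2^(−4.400) = 0.0474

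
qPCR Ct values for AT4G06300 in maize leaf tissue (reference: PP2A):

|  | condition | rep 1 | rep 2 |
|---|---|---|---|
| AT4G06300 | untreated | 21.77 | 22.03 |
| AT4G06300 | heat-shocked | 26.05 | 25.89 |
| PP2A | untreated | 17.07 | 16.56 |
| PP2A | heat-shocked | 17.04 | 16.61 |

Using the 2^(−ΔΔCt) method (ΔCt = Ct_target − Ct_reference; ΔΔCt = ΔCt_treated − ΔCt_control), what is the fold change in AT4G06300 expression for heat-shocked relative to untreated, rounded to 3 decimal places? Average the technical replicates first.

Mean Ct: AT4G06300 untreated 21.900; AT4G06300 heat-shocked 25.970; PP2A untreated 16.815; PP2A heat-shocked 16.825
ΔCt(untreated) = 21.900 − 16.815 = 5.085
ΔCt(heat-shocked) = 25.970 − 16.825 = 9.145
ΔΔCt = 9.145 − 5.085 = 4.060
Fold change = 2^(−4.060) = 0.0600

0.060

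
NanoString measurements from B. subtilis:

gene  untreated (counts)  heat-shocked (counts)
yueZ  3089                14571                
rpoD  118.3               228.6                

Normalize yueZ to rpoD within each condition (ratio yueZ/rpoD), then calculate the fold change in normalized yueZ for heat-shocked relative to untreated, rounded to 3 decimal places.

yueZ/rpoD (untreated) = 3089 / 118.3 = 26.112
yueZ/rpoD (heat-shocked) = 14571 / 228.6 = 63.74
Fold change = 63.74 / 26.112 = 2.4411

2.441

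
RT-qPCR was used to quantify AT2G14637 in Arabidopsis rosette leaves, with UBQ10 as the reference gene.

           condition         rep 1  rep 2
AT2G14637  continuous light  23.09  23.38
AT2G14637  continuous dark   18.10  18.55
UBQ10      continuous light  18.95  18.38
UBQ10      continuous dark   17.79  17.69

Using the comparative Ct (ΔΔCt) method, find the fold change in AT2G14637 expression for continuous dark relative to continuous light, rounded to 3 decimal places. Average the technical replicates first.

Mean Ct: AT2G14637 continuous light 23.235; AT2G14637 continuous dark 18.325; UBQ10 continuous light 18.665; UBQ10 continuous dark 17.740
ΔCt(continuous light) = 23.235 − 18.665 = 4.570
ΔCt(continuous dark) = 18.325 − 17.740 = 0.585
ΔΔCt = 0.585 − 4.570 = -3.985
Fold change = 2^(−(-3.985)) = 2^3.985 = 15.8345

15.835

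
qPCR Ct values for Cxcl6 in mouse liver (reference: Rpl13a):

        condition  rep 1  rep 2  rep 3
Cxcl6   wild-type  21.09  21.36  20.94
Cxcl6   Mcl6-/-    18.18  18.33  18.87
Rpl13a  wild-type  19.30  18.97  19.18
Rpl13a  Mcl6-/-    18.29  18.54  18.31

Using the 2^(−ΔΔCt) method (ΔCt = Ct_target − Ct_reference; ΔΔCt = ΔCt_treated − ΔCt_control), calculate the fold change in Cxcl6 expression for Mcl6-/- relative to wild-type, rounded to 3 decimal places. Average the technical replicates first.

Mean Ct: Cxcl6 wild-type 21.130; Cxcl6 Mcl6-/- 18.460; Rpl13a wild-type 19.150; Rpl13a Mcl6-/- 18.380
ΔCt(wild-type) = 21.130 − 19.150 = 1.980
ΔCt(Mcl6-/-) = 18.460 − 18.380 = 0.080
ΔΔCt = 0.080 − 1.980 = -1.900
Fold change = 2^(−(-1.900)) = 2^1.900 = 3.7321

3.732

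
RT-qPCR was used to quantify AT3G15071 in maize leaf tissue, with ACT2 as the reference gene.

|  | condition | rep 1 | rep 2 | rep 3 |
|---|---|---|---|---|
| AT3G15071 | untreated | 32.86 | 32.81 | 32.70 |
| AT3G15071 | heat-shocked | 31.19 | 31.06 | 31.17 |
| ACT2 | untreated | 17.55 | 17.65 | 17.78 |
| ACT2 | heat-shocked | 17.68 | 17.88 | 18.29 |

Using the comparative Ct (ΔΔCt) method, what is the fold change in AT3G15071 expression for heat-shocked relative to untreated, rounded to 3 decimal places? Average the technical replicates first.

Mean Ct: AT3G15071 untreated 32.790; AT3G15071 heat-shocked 31.140; ACT2 untreated 17.660; ACT2 heat-shocked 17.950
ΔCt(untreated) = 32.790 − 17.660 = 15.130
ΔCt(heat-shocked) = 31.140 − 17.950 = 13.190
ΔΔCt = 13.190 − 15.130 = -1.940
Fold change = 2^(−(-1.940)) = 2^1.940 = 3.8371

3.837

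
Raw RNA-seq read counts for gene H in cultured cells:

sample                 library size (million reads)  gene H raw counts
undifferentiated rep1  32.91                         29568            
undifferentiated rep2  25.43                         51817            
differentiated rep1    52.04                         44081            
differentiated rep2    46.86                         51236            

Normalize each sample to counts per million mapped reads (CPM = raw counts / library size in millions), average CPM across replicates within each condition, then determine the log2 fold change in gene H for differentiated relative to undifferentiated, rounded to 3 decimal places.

CPM(undifferentiated rep1) = 29568 / 32.91 = 898.4503
CPM(undifferentiated rep2) = 51817 / 25.43 = 2037.6327
CPM(differentiated rep1) = 44081 / 52.04 = 847.0600
CPM(differentiated rep2) = 51236 / 46.86 = 1093.3845
mean CPM(undifferentiated) = 1468.0415; mean CPM(differentiated) = 970.2223
Fold change = 970.2223 / 1468.0415 = 0.66090
log2(0.66090) = -0.5975

-0.598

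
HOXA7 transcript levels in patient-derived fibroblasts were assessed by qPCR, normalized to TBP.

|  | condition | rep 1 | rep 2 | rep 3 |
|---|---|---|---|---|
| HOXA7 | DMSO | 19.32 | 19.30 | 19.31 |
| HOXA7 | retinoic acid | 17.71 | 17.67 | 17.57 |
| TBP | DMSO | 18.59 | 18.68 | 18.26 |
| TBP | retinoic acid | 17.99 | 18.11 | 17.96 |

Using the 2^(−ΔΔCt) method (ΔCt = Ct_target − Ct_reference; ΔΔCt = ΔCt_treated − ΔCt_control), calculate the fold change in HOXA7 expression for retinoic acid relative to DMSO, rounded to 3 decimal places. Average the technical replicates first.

2.250

Mean Ct: HOXA7 DMSO 19.310; HOXA7 retinoic acid 17.650; TBP DMSO 18.510; TBP retinoic acid 18.020
ΔCt(DMSO) = 19.310 − 18.510 = 0.800
ΔCt(retinoic acid) = 17.650 − 18.020 = -0.370
ΔΔCt = -0.370 − 0.800 = -1.170
Fold change = 2^(−(-1.170)) = 2^1.170 = 2.2501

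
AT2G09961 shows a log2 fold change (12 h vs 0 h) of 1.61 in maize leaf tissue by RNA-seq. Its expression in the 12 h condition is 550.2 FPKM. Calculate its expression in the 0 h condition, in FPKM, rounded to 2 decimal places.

Fold change = 2^(1.61) = 3.0525
0 h expression = 550.2 / 3.0525 = 180.24

180.24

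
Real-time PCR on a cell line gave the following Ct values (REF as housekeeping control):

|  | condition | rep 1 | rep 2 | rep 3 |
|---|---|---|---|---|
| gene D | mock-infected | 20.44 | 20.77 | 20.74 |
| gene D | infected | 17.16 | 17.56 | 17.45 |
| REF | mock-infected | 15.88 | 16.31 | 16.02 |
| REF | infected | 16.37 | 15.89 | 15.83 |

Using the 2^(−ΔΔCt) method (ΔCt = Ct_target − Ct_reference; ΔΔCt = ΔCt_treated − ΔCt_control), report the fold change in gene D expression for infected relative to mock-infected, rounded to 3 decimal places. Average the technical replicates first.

Mean Ct: gene D mock-infected 20.650; gene D infected 17.390; REF mock-infected 16.070; REF infected 16.030
ΔCt(mock-infected) = 20.650 − 16.070 = 4.580
ΔCt(infected) = 17.390 − 16.030 = 1.360
ΔΔCt = 1.360 − 4.580 = -3.220
Fold change = 2^(−(-3.220)) = 2^3.220 = 9.3179

9.318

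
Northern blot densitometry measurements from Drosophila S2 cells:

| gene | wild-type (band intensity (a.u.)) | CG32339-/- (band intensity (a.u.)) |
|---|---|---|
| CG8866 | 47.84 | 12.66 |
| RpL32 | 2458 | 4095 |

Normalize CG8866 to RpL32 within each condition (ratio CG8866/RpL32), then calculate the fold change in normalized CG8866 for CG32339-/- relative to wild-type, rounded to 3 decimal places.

CG8866/RpL32 (wild-type) = 47.84 / 2458 = 0.019463
CG8866/RpL32 (CG32339-/-) = 12.66 / 4095 = 0.0030916
Fold change = 0.0030916 / 0.019463 = 0.1588

0.159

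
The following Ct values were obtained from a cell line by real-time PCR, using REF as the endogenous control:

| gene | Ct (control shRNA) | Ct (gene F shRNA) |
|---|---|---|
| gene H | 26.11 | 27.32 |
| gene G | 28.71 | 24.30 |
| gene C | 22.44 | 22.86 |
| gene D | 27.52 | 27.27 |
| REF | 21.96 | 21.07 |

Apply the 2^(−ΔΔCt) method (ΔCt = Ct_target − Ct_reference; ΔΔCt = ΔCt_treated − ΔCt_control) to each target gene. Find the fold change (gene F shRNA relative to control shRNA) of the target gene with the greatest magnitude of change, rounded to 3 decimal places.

11.472

gene H: ΔΔCt = (27.32−21.07) − (26.11−21.96) = 6.25 − 4.15 = 2.10; fold change = 2^-2.10 = 0.233
gene G: ΔΔCt = (24.30−21.07) − (28.71−21.96) = 3.23 − 6.75 = -3.52; fold change = 2^3.52 = 11.472
gene C: ΔΔCt = (22.86−21.07) − (22.44−21.96) = 1.79 − 0.48 = 1.31; fold change = 2^-1.31 = 0.403
gene D: ΔΔCt = (27.27−21.07) − (27.52−21.96) = 6.20 − 5.56 = 0.64; fold change = 2^-0.64 = 0.642
gene G has the largest |ΔΔCt| = 3.52.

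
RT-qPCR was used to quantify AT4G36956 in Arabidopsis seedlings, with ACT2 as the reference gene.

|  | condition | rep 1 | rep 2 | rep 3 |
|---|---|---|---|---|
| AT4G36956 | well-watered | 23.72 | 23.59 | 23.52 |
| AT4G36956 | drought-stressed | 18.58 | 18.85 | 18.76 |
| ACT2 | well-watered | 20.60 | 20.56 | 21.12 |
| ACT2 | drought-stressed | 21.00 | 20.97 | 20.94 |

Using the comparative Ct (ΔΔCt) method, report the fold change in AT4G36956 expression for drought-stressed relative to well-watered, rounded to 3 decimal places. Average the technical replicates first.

Mean Ct: AT4G36956 well-watered 23.610; AT4G36956 drought-stressed 18.730; ACT2 well-watered 20.760; ACT2 drought-stressed 20.970
ΔCt(well-watered) = 23.610 − 20.760 = 2.850
ΔCt(drought-stressed) = 18.730 − 20.970 = -2.240
ΔΔCt = -2.240 − 2.850 = -5.090
Fold change = 2^(−(-5.090)) = 2^5.090 = 34.0598

34.060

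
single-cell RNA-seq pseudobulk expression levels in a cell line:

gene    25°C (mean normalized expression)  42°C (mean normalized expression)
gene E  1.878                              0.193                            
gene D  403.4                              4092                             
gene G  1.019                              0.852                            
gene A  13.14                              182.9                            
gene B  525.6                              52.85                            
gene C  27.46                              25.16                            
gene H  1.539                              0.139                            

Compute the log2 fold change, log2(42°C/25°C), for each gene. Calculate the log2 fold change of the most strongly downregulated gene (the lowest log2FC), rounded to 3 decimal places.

log2(0.193/1.878) = -3.283  (gene E)
log2(4092/403.4) = 3.343  (gene D)
log2(0.852/1.019) = -0.258  (gene G)
log2(182.9/13.14) = 3.799  (gene A)
log2(52.85/525.6) = -3.314  (gene B)
log2(25.16/27.46) = -0.126  (gene C)
log2(0.139/1.539) = -3.469  (gene H)
gene H is most strongly downregulated.

-3.469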